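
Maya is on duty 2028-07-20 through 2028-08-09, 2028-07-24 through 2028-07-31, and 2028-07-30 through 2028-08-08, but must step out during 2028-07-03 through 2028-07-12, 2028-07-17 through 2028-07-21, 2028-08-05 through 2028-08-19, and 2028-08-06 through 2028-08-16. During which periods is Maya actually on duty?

A, merged: 2028-07-20 through 2028-08-09.
B, merged: 2028-07-03 through 2028-07-12, 2028-07-17 through 2028-07-21, 2028-08-05 through 2028-08-19.
2028-07-20 through 2028-08-09 \ B = 2028-07-22 through 2028-08-04.

2028-07-22 through 2028-08-04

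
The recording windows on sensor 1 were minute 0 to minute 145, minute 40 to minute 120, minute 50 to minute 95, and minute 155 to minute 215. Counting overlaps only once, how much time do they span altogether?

205 minutes

Merged: minute 0 to minute 145, minute 155 to minute 215.
Lengths: 145 minutes + 60 minutes = 205 minutes.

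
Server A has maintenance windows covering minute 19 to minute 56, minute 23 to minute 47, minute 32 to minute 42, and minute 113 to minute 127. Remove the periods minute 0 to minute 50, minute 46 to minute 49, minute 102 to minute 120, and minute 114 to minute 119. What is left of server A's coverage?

Merge the first list: minute 19 to minute 56, minute 113 to minute 127.
Merge the second list: minute 0 to minute 50, minute 102 to minute 120.
minute 19 to minute 56 \ B = minute 50 to minute 56.
minute 113 to minute 127 \ B = minute 120 to minute 127.

minute 50 to minute 56, minute 120 to minute 127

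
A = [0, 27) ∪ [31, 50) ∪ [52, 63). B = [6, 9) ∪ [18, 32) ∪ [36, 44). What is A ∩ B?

[6, 9) ∪ [18, 27) ∪ [31, 32) ∪ [36, 44)

[0, 27) meets the second set on [6, 9), [18, 27).
[31, 50) meets the second set on [31, 32), [36, 44).
[52, 63): no overlap with the second set.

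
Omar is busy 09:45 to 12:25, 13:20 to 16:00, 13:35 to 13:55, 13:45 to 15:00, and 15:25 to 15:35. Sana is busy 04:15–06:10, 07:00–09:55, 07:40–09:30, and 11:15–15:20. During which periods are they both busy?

09:45-09:55, 11:15-12:25, 13:20-15:20

A, merged: 09:45-12:25, 13:20-16:00.
B, merged: 04:15-06:10, 07:00-09:55, 11:15-15:20.
09:45-12:25 overlaps B on 09:45-09:55, 11:15-12:25.
13:20-16:00 overlaps B on 13:20-15:20.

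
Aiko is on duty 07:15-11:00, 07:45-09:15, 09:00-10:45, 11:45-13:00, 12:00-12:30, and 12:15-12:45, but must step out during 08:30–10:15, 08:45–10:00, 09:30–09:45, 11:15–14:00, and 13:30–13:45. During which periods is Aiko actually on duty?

07:15–08:30, 10:15–11:00

A, merged: 07:15–11:00, 11:45–13:00.
B, merged: 08:30–10:15, 11:15–14:00.
07:15–11:00 with B removed leaves 07:15–08:30, 10:15–11:00.
11:45–13:00 lies entirely inside B → drops out.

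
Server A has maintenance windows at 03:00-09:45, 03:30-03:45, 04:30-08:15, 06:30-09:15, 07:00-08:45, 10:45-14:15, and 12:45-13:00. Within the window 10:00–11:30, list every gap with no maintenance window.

The merged coverage is 03:00–09:45, 10:45–14:15.
Complement within 10:00–11:30: 10:00–10:45.

10:00–10:45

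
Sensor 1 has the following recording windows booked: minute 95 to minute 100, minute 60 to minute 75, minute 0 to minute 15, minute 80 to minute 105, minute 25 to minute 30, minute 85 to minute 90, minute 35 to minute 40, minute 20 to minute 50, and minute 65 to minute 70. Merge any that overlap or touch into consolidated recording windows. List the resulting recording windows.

Sort by start: minute 0 to minute 15, minute 20 to minute 50, minute 25 to minute 30, minute 35 to minute 40, minute 60 to minute 75, minute 65 to minute 70, minute 80 to minute 105, minute 85 to minute 90, minute 95 to minute 100.
minute 20 to minute 50 is disjoint → start new block.
minute 25 to minute 30 overlaps/touches minute 20 to minute 50 → extend to minute 20 to minute 50.
minute 35 to minute 40 overlaps/touches minute 20 to minute 50 → extend to minute 20 to minute 50.
minute 60 to minute 75 is disjoint → start new block.
minute 65 to minute 70 overlaps/touches minute 60 to minute 75 → extend to minute 60 to minute 75.
minute 80 to minute 105 is disjoint → start new block.
minute 85 to minute 90 overlaps/touches minute 80 to minute 105 → extend to minute 80 to minute 105.
minute 95 to minute 100 overlaps/touches minute 80 to minute 105 → extend to minute 80 to minute 105.

minute 0 to minute 15, minute 20 to minute 50, minute 60 to minute 75, minute 80 to minute 105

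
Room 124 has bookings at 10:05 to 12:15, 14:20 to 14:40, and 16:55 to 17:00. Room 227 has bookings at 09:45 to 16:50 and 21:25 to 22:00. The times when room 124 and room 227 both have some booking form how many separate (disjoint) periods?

A ∩ B = 10:05–12:15, 14:20–14:40.
That is 2 disjoint pieces.

2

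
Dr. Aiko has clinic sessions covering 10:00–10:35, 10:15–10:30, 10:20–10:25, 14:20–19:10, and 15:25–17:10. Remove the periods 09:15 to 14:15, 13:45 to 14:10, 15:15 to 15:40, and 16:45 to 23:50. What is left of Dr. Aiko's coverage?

Merge the first list: 10:00–10:35, 14:20–19:10.
Merge the second list: 09:15–14:15, 15:15–15:40, 16:45–23:50.
10:00–10:35 lies entirely inside B → drops out.
14:20–19:10 with B removed leaves 14:20–15:15, 15:40–16:45.

14:20–15:15, 15:40–16:45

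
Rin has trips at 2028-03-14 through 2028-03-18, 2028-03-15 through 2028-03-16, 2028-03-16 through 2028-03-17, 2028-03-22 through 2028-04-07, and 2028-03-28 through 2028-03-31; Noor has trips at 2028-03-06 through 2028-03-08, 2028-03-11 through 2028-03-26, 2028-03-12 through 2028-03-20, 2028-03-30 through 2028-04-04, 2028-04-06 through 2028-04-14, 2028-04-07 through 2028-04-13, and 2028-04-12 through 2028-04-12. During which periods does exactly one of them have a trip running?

2028-03-06 through 2028-03-08, 2028-03-11 through 2028-03-13, 2028-03-19 through 2028-03-21, 2028-03-27 through 2028-03-29, 2028-04-05 through 2028-04-05, 2028-04-08 through 2028-04-14

Merge the first list: 2028-03-14 through 2028-03-18, 2028-03-22 through 2028-04-07.
Merge the second list: 2028-03-06 through 2028-03-08, 2028-03-11 through 2028-03-26, 2028-03-30 through 2028-04-04, 2028-04-06 through 2028-04-14.
Only in the first: 2028-03-27 through 2028-03-29, 2028-04-05 through 2028-04-05.
Only in the second: 2028-03-06 through 2028-03-08, 2028-03-11 through 2028-03-13, 2028-03-19 through 2028-03-21, 2028-04-08 through 2028-04-14.
Together these are the periods covered by exactly one.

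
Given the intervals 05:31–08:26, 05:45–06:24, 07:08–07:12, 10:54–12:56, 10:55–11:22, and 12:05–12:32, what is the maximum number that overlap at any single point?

2

Sweep endpoints in order; track running count of active intervals.
Peak of 2 reached at 05:45.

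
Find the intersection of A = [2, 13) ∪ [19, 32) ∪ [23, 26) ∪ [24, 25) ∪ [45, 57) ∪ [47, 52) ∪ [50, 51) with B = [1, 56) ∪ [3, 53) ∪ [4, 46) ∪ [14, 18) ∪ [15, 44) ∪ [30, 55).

[2, 13) ∪ [19, 32) ∪ [45, 56)

Merge the first list: [2, 13), [19, 32), [45, 57).
Merge the second list: [1, 56).
[2, 13) ∩ B → [2, 13).
[19, 32) ∩ B → [19, 32).
[45, 57) ∩ B → [45, 56).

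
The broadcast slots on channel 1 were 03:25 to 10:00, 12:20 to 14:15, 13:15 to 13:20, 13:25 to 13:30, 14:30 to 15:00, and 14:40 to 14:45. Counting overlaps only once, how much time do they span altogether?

Merged: 03:25–10:00, 12:20–14:15, 14:30–15:00.
Lengths: 6 h 35 min + 1 h 55 min + 30 min = 9 h.

9 h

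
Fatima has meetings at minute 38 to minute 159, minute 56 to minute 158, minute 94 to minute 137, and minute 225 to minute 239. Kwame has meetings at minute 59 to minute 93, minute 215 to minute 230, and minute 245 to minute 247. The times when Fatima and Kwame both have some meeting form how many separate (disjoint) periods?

A, merged: minute 38 to minute 159, minute 225 to minute 239.
A ∩ B = minute 59 to minute 93, minute 225 to minute 230.
That is 2 disjoint pieces.

2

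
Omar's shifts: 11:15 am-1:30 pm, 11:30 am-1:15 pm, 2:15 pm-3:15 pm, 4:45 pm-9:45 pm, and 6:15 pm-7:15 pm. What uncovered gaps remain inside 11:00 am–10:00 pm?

Covered (merged): 11:15 am–1:30 pm, 2:15 pm–3:15 pm, 4:45 pm–9:45 pm.
Gaps within 11:00 am–10:00 pm: 11:00 am–11:15 am, 1:30 pm–2:15 pm, 3:15 pm–4:45 pm, 9:45 pm–10:00 pm.

11:00 am–11:15 am, 1:30 pm–2:15 pm, 3:15 pm–4:45 pm, 9:45 pm–10:00 pm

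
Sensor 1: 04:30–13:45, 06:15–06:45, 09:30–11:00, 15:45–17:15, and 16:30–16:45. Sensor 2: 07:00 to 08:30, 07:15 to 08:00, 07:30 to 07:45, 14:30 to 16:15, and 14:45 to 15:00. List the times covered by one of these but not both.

04:30–07:00, 08:30–13:45, 14:30–15:45, 16:15–17:15

Merge the first list: 04:30–13:45, 15:45–17:15.
Merge the second list: 07:00–08:30, 14:30–16:15.
A but not B: 04:30–07:00, 08:30–13:45, 16:15–17:15.
B but not A: 14:30–15:45.
Combining gives A △ B.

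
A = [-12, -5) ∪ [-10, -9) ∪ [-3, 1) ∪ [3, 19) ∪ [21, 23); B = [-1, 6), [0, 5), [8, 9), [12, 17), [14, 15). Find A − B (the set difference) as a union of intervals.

[-12, -5) ∪ [-3, -1) ∪ [6, 8) ∪ [9, 12) ∪ [17, 19) ∪ [21, 23)

First set merges to [-12, -5), [-3, 1), [3, 19), [21, 23).
Second set merges to [-1, 6), [8, 9), [12, 17).
[-12, -5): nothing removed.
[-3, 1) \ B = [-3, -1).
[3, 19) \ B = [6, 8), [9, 12), [17, 19).
[21, 23): nothing removed.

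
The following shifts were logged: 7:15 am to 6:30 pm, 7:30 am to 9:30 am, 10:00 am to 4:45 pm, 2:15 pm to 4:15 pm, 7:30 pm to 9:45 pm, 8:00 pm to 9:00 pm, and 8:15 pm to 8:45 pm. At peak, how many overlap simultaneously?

3

Walk the sorted start/end points keeping a running depth.
The depth first hits 3 at 2:15 pm.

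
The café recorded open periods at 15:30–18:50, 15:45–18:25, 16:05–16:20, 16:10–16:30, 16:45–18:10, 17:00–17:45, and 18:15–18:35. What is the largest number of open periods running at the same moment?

At 16:10, 4 of the intervals are simultaneously active.
No point has more.

4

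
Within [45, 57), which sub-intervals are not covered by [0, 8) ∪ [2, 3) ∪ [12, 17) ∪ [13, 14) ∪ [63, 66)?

[45, 57)

After merging, the occupied span is [0, 8), [12, 17), [63, 66).
Uncovered inside [45, 57): [45, 57).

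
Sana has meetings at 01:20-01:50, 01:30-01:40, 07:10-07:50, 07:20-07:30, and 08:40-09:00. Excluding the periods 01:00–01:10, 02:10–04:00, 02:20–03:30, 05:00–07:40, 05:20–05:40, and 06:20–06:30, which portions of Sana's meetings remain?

01:20–01:50, 07:40–07:50, 08:40–09:00

A, merged: 01:20–01:50, 07:10–07:50, 08:40–09:00.
B, merged: 01:00–01:10, 02:10–04:00, 05:00–07:40.
01:20–01:50: no B overlap → unchanged.
07:10–07:50 minus B → 07:40–07:50.
08:40–09:00: no B overlap → unchanged.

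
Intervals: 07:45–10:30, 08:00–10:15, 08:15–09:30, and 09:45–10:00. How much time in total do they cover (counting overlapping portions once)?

Merged: 07:45-10:30.
Length: 2 h 45 min.

2 h 45 min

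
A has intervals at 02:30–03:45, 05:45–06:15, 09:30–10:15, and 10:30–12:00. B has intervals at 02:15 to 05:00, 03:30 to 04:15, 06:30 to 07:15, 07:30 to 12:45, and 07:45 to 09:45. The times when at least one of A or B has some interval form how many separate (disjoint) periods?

4

Second set merges to 02:15–05:00, 06:30–07:15, 07:30–12:45.
A ∪ B = 02:15–05:00, 05:45–06:15, 06:30–07:15, 07:30–12:45.
That is 4 disjoint pieces.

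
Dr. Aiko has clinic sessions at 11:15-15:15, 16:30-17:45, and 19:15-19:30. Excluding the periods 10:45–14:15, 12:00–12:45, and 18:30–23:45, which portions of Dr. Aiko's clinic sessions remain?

14:15–15:15, 16:30–17:45

B, merged: 10:45–14:15, 18:30–23:45.
11:15–15:15 minus B → 14:15–15:15.
16:30–17:45: no B overlap → unchanged.
19:15–19:30: fully covered by B → removed.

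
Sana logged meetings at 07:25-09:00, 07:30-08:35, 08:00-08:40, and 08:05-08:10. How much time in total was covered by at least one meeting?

1 h 35 min

Merged: 07:25–09:00.
Length: 1 h 35 min.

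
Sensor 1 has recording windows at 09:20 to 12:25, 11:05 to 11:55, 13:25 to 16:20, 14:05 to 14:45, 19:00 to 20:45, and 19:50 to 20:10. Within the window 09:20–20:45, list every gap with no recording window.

Covered (merged): 09:20–12:25, 13:25–16:20, 19:00–20:45.
Gaps within 09:20–20:45: 12:25–13:25, 16:20–19:00.

12:25–13:25, 16:20–19:00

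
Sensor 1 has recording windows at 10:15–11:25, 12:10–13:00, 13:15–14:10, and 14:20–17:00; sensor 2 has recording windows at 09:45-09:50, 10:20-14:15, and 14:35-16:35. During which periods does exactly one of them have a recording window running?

Only in the first: 10:15-10:20, 14:20-14:35, 16:35-17:00.
Only in the second: 09:45-09:50, 11:25-12:10, 13:00-13:15, 14:10-14:15.
Together these are the periods covered by exactly one.

09:45-09:50, 10:15-10:20, 11:25-12:10, 13:00-13:15, 14:10-14:15, 14:20-14:35, 16:35-17:00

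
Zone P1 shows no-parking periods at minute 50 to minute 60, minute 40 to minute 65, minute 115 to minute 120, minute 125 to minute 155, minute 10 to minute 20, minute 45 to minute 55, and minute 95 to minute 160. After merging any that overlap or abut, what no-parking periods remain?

Sort by start: minute 10 to minute 20, minute 40 to minute 65, minute 45 to minute 55, minute 50 to minute 60, minute 95 to minute 160, minute 115 to minute 120, minute 125 to minute 155.
minute 40 to minute 65 is disjoint → start new block.
minute 45 to minute 55 overlaps/touches minute 40 to minute 65 → extend to minute 40 to minute 65.
minute 50 to minute 60 overlaps/touches minute 40 to minute 65 → extend to minute 40 to minute 65.
minute 95 to minute 160 is disjoint → start new block.
minute 115 to minute 120 overlaps/touches minute 95 to minute 160 → extend to minute 95 to minute 160.
minute 125 to minute 155 overlaps/touches minute 95 to minute 160 → extend to minute 95 to minute 160.

minute 10 to minute 20, minute 40 to minute 65, minute 95 to minute 160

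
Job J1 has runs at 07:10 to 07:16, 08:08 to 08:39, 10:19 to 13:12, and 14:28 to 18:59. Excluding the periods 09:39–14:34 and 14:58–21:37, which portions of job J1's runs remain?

07:10-07:16: nothing removed.
08:08-08:39: nothing removed.
10:19-13:12: entirely removed.
14:28-18:59 \ B = 14:34-14:58.

07:10-07:16, 08:08-08:39, 14:34-14:58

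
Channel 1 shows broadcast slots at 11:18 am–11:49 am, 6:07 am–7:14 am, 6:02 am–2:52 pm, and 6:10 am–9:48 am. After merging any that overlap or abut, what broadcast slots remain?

Sort by start: 6:02 am–2:52 pm, 6:07 am–7:14 am, 6:10 am–9:48 am, 11:18 am–11:49 am.
6:07 am–7:14 am overlaps/touches 6:02 am–2:52 pm → extend to 6:02 am–2:52 pm.
6:10 am–9:48 am overlaps/touches 6:02 am–2:52 pm → extend to 6:02 am–2:52 pm.
11:18 am–11:49 am overlaps/touches 6:02 am–2:52 pm → extend to 6:02 am–2:52 pm.

6:02 am–2:52 pm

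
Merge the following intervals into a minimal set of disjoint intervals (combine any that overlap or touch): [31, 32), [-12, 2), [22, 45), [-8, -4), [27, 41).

Sort by start: [-12, 2), [-8, -4), [22, 45), [27, 41), [31, 32).
[-8, -4) overlaps/touches [-12, 2) → extend to [-12, 2).
[22, 45) is disjoint → start new block.
[27, 41) overlaps/touches [22, 45) → extend to [22, 45).
[31, 32) overlaps/touches [22, 45) → extend to [22, 45).

[-12, 2) ∪ [22, 45)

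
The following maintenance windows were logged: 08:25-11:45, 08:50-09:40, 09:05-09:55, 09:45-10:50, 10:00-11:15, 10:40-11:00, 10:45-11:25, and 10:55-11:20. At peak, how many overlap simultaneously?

Walk the sorted start/end points keeping a running depth.
The depth first hits 5 at 10:45.

5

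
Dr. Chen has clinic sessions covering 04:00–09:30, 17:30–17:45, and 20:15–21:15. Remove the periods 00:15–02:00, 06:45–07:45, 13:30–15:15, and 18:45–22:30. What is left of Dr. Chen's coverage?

04:00-09:30 \ B = 04:00-06:45, 07:45-09:30.
17:30-17:45: nothing removed.
20:15-21:15: entirely removed.

04:00-06:45, 07:45-09:30, 17:30-17:45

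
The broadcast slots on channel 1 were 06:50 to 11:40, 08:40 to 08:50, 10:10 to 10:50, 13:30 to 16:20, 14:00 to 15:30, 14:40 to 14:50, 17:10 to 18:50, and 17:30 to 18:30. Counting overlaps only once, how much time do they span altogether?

Merged: 06:50–11:40, 13:30–16:20, 17:10–18:50.
Lengths: 4 h 50 min + 2 h 50 min + 1 h 40 min = 9 h 20 min.

9 h 20 min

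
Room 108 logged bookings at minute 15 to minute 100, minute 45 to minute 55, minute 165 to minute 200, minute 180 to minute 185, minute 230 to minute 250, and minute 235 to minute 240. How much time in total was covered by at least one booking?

Merged: minute 15 to minute 100, minute 165 to minute 200, minute 230 to minute 250.
Lengths: 85 minutes + 35 minutes + 20 minutes = 140 minutes.

140 minutes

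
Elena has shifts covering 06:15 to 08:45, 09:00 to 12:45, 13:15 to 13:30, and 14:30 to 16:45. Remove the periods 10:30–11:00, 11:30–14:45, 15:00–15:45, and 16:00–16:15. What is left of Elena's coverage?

06:15–08:45, 09:00–10:30, 11:00–11:30, 14:45–15:00, 15:45–16:00, 16:15–16:45

06:15–08:45: nothing removed.
09:00–12:45 \ B = 09:00–10:30, 11:00–11:30.
13:15–13:30: entirely removed.
14:30–16:45 \ B = 14:45–15:00, 15:45–16:00, 16:15–16:45.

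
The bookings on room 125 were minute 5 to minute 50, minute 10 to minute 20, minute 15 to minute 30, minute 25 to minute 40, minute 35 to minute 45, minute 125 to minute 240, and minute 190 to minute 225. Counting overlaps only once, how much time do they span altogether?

160 minutes

Merged: minute 5 to minute 50, minute 125 to minute 240.
Lengths: 45 minutes + 115 minutes = 160 minutes.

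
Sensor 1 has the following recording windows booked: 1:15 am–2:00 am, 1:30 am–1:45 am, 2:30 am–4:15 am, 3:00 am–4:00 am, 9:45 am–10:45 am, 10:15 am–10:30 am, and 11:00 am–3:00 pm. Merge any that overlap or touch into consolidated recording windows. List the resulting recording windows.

1:15 am–2:00 am, 2:30 am–4:15 am, 9:45 am–10:45 am, 11:00 am–3:00 pm

1:30 am–1:45 am overlaps/touches 1:15 am–2:00 am → extend to 1:15 am–2:00 am.
2:30 am–4:15 am is disjoint → start new block.
3:00 am–4:00 am overlaps/touches 2:30 am–4:15 am → extend to 2:30 am–4:15 am.
9:45 am–10:45 am is disjoint → start new block.
10:15 am–10:30 am overlaps/touches 9:45 am–10:45 am → extend to 9:45 am–10:45 am.
11:00 am–3:00 pm is disjoint → start new block.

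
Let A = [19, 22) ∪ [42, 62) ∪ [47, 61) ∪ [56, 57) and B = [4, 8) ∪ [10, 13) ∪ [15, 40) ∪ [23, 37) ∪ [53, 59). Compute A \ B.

[42, 53) ∪ [59, 62)

A, merged: [19, 22), [42, 62).
B, merged: [4, 8), [10, 13), [15, 40), [53, 59).
[19, 22): entirely removed.
[42, 62) \ B = [42, 53), [59, 62).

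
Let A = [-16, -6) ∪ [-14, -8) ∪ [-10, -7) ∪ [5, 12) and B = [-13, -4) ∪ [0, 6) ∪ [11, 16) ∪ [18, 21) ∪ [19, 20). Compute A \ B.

A, merged: [-16, -6), [5, 12).
B, merged: [-13, -4), [0, 6), [11, 16), [18, 21).
[-16, -6) \ B = [-16, -13).
[5, 12) \ B = [6, 11).

[-16, -13) ∪ [6, 11)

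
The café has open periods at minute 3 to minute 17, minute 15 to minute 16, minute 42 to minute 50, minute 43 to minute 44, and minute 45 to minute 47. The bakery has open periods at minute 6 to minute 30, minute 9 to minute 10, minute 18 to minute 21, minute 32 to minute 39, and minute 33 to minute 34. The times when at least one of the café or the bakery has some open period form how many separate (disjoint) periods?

Merge the first list: minute 3 to minute 17, minute 42 to minute 50.
Merge the second list: minute 6 to minute 30, minute 32 to minute 39.
A ∪ B = minute 3 to minute 30, minute 32 to minute 39, minute 42 to minute 50.
That is 3 disjoint pieces.

3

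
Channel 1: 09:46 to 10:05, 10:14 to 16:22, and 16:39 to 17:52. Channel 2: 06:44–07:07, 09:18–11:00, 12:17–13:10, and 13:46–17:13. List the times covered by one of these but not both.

A \ B = 11:00–12:17, 13:10–13:46, 17:13–17:52.
B \ A = 06:44–07:07, 09:18–09:46, 10:05–10:14, 16:22–16:39.
Union of the two gives the symmetric difference.

06:44–07:07, 09:18–09:46, 10:05–10:14, 11:00–12:17, 13:10–13:46, 16:22–16:39, 17:13–17:52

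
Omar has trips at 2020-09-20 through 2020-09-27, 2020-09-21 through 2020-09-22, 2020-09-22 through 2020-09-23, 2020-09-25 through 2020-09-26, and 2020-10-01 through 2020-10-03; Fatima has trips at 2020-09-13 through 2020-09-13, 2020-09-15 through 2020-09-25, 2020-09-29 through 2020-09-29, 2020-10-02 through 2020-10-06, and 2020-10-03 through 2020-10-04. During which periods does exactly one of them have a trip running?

A, merged: 2020-09-20 through 2020-09-27, 2020-10-01 through 2020-10-03.
B, merged: 2020-09-13 through 2020-09-13, 2020-09-15 through 2020-09-25, 2020-09-29 through 2020-09-29, 2020-10-02 through 2020-10-06.
A \ B = 2020-09-26 through 2020-09-27, 2020-10-01 through 2020-10-01.
B \ A = 2020-09-13 through 2020-09-13, 2020-09-15 through 2020-09-19, 2020-09-29 through 2020-09-29, 2020-10-04 through 2020-10-06.
Union of the two gives the symmetric difference.

2020-09-13 through 2020-09-13, 2020-09-15 through 2020-09-19, 2020-09-26 through 2020-09-27, 2020-09-29 through 2020-09-29, 2020-10-01 through 2020-10-01, 2020-10-04 through 2020-10-06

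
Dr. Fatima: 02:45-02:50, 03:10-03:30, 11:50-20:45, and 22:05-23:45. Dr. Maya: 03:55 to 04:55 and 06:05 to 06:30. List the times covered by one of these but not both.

Only in the first: 02:45-02:50, 03:10-03:30, 11:50-20:45, 22:05-23:45.
Only in the second: 03:55-04:55, 06:05-06:30.
Together these are the periods covered by exactly one.

02:45-02:50, 03:10-03:30, 03:55-04:55, 06:05-06:30, 11:50-20:45, 22:05-23:45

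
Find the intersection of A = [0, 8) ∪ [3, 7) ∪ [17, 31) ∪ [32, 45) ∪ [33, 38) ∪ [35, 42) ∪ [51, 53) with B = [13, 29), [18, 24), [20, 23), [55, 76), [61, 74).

[17, 29)

A, merged: [0, 8), [17, 31), [32, 45), [51, 53).
B, merged: [13, 29), [55, 76).
[0, 8): no overlap with the second set.
[17, 31) meets the second set on [17, 29).
[32, 45): no overlap with the second set.
[51, 53): no overlap with the second set.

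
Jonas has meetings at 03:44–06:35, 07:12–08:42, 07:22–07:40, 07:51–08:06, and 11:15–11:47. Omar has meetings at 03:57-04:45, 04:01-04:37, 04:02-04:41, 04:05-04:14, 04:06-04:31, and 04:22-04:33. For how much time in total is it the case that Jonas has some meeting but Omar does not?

Merge the first list: 03:44-06:35, 07:12-08:42, 11:15-11:47.
Merge the second list: 03:57-04:45.
A \ B = 03:44-03:57, 04:45-06:35, 07:12-08:42, 11:15-11:47.
Total: 13 min + 1 h 50 min + 1 h 30 min + 32 min = 4 h 5 min.

4 h 5 min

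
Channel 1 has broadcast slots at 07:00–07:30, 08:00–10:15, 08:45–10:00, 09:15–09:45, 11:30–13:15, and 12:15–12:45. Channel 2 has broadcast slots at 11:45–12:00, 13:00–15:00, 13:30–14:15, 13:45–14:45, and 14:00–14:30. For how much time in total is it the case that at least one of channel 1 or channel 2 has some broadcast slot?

Merge the first list: 07:00-07:30, 08:00-10:15, 11:30-13:15.
Merge the second list: 11:45-12:00, 13:00-15:00.
A ∪ B = 07:00-07:30, 08:00-10:15, 11:30-15:00.
Total: 30 min + 2 h 15 min + 3 h 30 min = 6 h 15 min.

6 h 15 min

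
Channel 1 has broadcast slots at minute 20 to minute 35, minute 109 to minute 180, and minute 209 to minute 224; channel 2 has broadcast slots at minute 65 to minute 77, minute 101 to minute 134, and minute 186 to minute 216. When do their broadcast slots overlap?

minute 20 to minute 35 meets no B interval.
minute 109 to minute 180 ∩ B → minute 109 to minute 134.
minute 209 to minute 224 ∩ B → minute 209 to minute 216.

minute 109 to minute 134, minute 209 to minute 216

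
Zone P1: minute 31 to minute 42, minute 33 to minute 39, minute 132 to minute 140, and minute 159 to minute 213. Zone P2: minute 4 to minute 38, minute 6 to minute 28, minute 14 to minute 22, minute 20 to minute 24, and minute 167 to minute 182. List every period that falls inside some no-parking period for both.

Merge the first list: minute 31 to minute 42, minute 132 to minute 140, minute 159 to minute 213.
Merge the second list: minute 4 to minute 38, minute 167 to minute 182.
minute 31 to minute 42 meets the second set on minute 31 to minute 38.
minute 132 to minute 140: no overlap with the second set.
minute 159 to minute 213 meets the second set on minute 167 to minute 182.

minute 31 to minute 38, minute 167 to minute 182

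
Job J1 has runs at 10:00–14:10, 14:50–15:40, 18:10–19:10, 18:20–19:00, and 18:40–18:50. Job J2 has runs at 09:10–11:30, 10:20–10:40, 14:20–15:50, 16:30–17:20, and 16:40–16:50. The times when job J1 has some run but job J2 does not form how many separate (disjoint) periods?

2

A, merged: 10:00–14:10, 14:50–15:40, 18:10–19:10.
B, merged: 09:10–11:30, 14:20–15:50, 16:30–17:20.
A \ B = 11:30–14:10, 18:10–19:10.
That is 2 disjoint pieces.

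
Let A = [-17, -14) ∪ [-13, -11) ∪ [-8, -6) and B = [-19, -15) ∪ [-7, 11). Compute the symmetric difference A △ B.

Only in the first: [-15, -14), [-13, -11), [-8, -7).
Only in the second: [-19, -17), [-6, 11).
Together these are the periods covered by exactly one.

[-19, -17) ∪ [-15, -14) ∪ [-13, -11) ∪ [-8, -7) ∪ [-6, 11)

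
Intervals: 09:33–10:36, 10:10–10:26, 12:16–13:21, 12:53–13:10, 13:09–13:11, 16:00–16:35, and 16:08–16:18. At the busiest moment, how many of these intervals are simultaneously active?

3

Walk the sorted start/end points keeping a running depth.
The depth first hits 3 at 13:09.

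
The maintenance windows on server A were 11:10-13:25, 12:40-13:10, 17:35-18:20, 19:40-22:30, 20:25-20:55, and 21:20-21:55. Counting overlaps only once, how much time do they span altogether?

5 h 50 min

Merged: 11:10–13:25, 17:35–18:20, 19:40–22:30.
Lengths: 2 h 15 min + 45 min + 2 h 50 min = 5 h 50 min.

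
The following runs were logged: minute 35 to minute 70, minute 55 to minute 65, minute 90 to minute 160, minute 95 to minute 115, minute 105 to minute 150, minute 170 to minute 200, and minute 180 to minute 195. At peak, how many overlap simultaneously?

3

At minute 105, 3 of the intervals are simultaneously active.
No point has more.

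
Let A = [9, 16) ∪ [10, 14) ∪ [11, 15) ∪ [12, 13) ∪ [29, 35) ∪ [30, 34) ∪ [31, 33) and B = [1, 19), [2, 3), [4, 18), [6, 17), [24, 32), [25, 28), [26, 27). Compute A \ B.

First set merges to [9, 16), [29, 35).
Second set merges to [1, 19), [24, 32).
[9, 16) lies entirely inside B → drops out.
[29, 35) with B removed leaves [32, 35).

[32, 35)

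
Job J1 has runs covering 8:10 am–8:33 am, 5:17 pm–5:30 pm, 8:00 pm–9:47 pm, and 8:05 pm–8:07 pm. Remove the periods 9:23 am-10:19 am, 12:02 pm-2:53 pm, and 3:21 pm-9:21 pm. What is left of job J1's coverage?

8:10 am-8:33 am, 9:21 pm-9:47 pm

First set merges to 8:10 am-8:33 am, 5:17 pm-5:30 pm, 8:00 pm-9:47 pm.
8:10 am-8:33 am is untouched.
5:17 pm-5:30 pm lies entirely inside B → drops out.
8:00 pm-9:47 pm with B removed leaves 9:21 pm-9:47 pm.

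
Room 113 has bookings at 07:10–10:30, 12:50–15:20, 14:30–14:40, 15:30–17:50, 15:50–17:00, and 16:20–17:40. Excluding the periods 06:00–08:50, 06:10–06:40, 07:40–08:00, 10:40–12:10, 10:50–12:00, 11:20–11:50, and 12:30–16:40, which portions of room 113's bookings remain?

08:50-10:30, 16:40-17:50

First set merges to 07:10-10:30, 12:50-15:20, 15:30-17:50.
Second set merges to 06:00-08:50, 10:40-12:10, 12:30-16:40.
07:10-10:30 with B removed leaves 08:50-10:30.
12:50-15:20 lies entirely inside B → drops out.
15:30-17:50 with B removed leaves 16:40-17:50.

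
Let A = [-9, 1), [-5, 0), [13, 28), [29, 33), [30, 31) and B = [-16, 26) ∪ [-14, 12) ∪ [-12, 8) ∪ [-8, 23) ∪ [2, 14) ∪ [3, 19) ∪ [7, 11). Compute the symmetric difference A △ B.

First set merges to [-9, 1), [13, 28), [29, 33).
Second set merges to [-16, 26).
A but not B: [26, 28), [29, 33).
B but not A: [-16, -9), [1, 13).
Combining gives A △ B.

[-16, -9) ∪ [1, 13) ∪ [26, 28) ∪ [29, 33)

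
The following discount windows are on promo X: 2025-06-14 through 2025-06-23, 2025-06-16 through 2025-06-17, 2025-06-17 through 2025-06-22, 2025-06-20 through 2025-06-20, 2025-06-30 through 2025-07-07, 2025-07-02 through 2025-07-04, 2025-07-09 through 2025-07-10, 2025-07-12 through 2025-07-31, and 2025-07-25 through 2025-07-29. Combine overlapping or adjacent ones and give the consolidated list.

2025-06-16 through 2025-06-17 overlaps/touches 2025-06-14 through 2025-06-23 → extend to 2025-06-14 through 2025-06-23.
2025-06-17 through 2025-06-22 overlaps/touches 2025-06-14 through 2025-06-23 → extend to 2025-06-14 through 2025-06-23.
2025-06-20 through 2025-06-20 overlaps/touches 2025-06-14 through 2025-06-23 → extend to 2025-06-14 through 2025-06-23.
2025-06-30 through 2025-07-07 is disjoint → start new block.
2025-07-02 through 2025-07-04 overlaps/touches 2025-06-30 through 2025-07-07 → extend to 2025-06-30 through 2025-07-07.
2025-07-09 through 2025-07-10 is disjoint → start new block.
2025-07-12 through 2025-07-31 is disjoint → start new block.
2025-07-25 through 2025-07-29 overlaps/touches 2025-07-12 through 2025-07-31 → extend to 2025-07-12 through 2025-07-31.

2025-06-14 through 2025-06-23, 2025-06-30 through 2025-07-07, 2025-07-09 through 2025-07-10, 2025-07-12 through 2025-07-31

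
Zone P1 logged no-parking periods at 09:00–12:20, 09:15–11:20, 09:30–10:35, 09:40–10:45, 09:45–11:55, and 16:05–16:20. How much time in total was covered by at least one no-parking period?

3 h 35 min

Merged: 09:00–12:20, 16:05–16:20.
Lengths: 3 h 20 min + 15 min = 3 h 35 min.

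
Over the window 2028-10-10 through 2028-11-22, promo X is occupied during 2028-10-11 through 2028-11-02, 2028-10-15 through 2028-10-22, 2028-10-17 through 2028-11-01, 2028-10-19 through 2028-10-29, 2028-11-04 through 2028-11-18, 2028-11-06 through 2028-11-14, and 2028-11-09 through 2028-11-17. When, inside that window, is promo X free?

The merged coverage is 2028-10-11 through 2028-11-02, 2028-11-04 through 2028-11-18.
Uncovered inside 2028-10-10 through 2028-11-22: 2028-10-10 through 2028-10-10, 2028-11-03 through 2028-11-03, 2028-11-19 through 2028-11-22.

2028-10-10 through 2028-10-10, 2028-11-03 through 2028-11-03, 2028-11-19 through 2028-11-22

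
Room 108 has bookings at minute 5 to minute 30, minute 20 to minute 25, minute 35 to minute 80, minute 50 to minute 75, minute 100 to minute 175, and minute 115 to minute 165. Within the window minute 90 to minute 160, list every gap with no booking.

minute 90 to minute 100

After merging, the occupied span is minute 5 to minute 30, minute 35 to minute 80, minute 100 to minute 175.
Gaps within minute 90 to minute 160: minute 90 to minute 100.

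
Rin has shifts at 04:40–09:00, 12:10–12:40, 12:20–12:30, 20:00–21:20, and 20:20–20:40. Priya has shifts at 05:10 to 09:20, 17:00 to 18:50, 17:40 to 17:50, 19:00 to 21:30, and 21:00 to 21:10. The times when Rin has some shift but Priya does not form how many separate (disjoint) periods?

Merge the first list: 04:40-09:00, 12:10-12:40, 20:00-21:20.
Merge the second list: 05:10-09:20, 17:00-18:50, 19:00-21:30.
A \ B = 04:40-05:10, 12:10-12:40.
That is 2 disjoint pieces.

2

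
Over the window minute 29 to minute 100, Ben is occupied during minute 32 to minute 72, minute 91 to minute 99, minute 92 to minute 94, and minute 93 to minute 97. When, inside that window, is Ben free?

After merging, the occupied span is minute 32 to minute 72, minute 91 to minute 99.
Gaps within minute 29 to minute 100: minute 29 to minute 32, minute 72 to minute 91, minute 99 to minute 100.

minute 29 to minute 32, minute 72 to minute 91, minute 99 to minute 100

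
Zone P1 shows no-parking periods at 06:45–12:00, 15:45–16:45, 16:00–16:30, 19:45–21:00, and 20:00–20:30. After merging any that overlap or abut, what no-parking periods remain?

15:45–16:45 is disjoint → start new block.
16:00–16:30 overlaps/touches 15:45–16:45 → extend to 15:45–16:45.
19:45–21:00 is disjoint → start new block.
20:00–20:30 overlaps/touches 19:45–21:00 → extend to 19:45–21:00.

06:45–12:00, 15:45–16:45, 19:45–21:00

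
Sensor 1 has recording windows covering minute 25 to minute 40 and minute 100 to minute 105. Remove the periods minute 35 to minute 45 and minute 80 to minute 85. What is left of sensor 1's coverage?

minute 25 to minute 35, minute 100 to minute 105

minute 25 to minute 40 with B removed leaves minute 25 to minute 35.
minute 100 to minute 105 is untouched.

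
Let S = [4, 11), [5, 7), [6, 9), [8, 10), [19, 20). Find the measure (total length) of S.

8

Merged: [4, 11), [19, 20).
Lengths: 7 + 1 = 8.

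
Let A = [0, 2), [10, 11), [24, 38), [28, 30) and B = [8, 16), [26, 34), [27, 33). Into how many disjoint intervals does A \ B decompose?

First set merges to [0, 2), [10, 11), [24, 38).
Second set merges to [8, 16), [26, 34).
A \ B = [0, 2), [24, 26), [34, 38).
That is 3 disjoint pieces.

3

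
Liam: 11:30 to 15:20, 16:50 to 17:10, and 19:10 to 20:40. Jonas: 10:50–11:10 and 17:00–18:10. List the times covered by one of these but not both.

10:50-11:10, 11:30-15:20, 16:50-17:00, 17:10-18:10, 19:10-20:40

Only in the first: 11:30-15:20, 16:50-17:00, 19:10-20:40.
Only in the second: 10:50-11:10, 17:10-18:10.
Together these are the periods covered by exactly one.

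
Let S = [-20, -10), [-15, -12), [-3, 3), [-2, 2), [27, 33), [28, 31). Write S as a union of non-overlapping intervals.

[-20, -10) ∪ [-3, 3) ∪ [27, 33)

[-15, -12) overlaps/touches [-20, -10) → extend to [-20, -10).
[-3, 3) is disjoint → start new block.
[-2, 2) overlaps/touches [-3, 3) → extend to [-3, 3).
[27, 33) is disjoint → start new block.
[28, 31) overlaps/touches [27, 33) → extend to [27, 33).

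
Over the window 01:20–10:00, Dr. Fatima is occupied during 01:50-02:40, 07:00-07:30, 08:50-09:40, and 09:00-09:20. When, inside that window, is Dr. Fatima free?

The merged coverage is 01:50-02:40, 07:00-07:30, 08:50-09:40.
Uncovered inside 01:20-10:00: 01:20-01:50, 02:40-07:00, 07:30-08:50, 09:40-10:00.

01:20-01:50, 02:40-07:00, 07:30-08:50, 09:40-10:00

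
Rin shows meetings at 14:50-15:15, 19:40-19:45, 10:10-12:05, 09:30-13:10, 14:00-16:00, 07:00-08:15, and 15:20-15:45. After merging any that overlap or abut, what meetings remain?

07:00-08:15, 09:30-13:10, 14:00-16:00, 19:40-19:45

Sort by start: 07:00-08:15, 09:30-13:10, 10:10-12:05, 14:00-16:00, 14:50-15:15, 15:20-15:45, 19:40-19:45.
09:30-13:10 is disjoint → start new block.
10:10-12:05 overlaps/touches 09:30-13:10 → extend to 09:30-13:10.
14:00-16:00 is disjoint → start new block.
14:50-15:15 overlaps/touches 14:00-16:00 → extend to 14:00-16:00.
15:20-15:45 overlaps/touches 14:00-16:00 → extend to 14:00-16:00.
19:40-19:45 is disjoint → start new block.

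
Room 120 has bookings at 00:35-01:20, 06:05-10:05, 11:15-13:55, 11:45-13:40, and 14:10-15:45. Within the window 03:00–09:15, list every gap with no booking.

Covered (merged): 00:35–01:20, 06:05–10:05, 11:15–13:55, 14:10–15:45.
Gaps within 03:00–09:15: 03:00–06:05.

03:00–06:05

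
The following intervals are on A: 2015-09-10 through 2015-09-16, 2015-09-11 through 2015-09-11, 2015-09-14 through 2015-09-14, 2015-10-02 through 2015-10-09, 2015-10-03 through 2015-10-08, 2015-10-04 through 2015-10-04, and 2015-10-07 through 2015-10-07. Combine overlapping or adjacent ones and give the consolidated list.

2015-09-10 through 2015-09-16, 2015-10-02 through 2015-10-09

2015-09-11 through 2015-09-11 overlaps/touches 2015-09-10 through 2015-09-16 → extend to 2015-09-10 through 2015-09-16.
2015-09-14 through 2015-09-14 overlaps/touches 2015-09-10 through 2015-09-16 → extend to 2015-09-10 through 2015-09-16.
2015-10-02 through 2015-10-09 is disjoint → start new block.
2015-10-03 through 2015-10-08 overlaps/touches 2015-10-02 through 2015-10-09 → extend to 2015-10-02 through 2015-10-09.
2015-10-04 through 2015-10-04 overlaps/touches 2015-10-02 through 2015-10-09 → extend to 2015-10-02 through 2015-10-09.
2015-10-07 through 2015-10-07 overlaps/touches 2015-10-02 through 2015-10-09 → extend to 2015-10-02 through 2015-10-09.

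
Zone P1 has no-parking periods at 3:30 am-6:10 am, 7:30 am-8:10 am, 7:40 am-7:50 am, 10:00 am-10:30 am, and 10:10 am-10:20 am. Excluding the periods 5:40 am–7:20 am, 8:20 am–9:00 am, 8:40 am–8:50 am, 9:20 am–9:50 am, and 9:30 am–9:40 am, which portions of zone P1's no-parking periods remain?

3:30 am–5:40 am, 7:30 am–8:10 am, 10:00 am–10:30 am

First set merges to 3:30 am–6:10 am, 7:30 am–8:10 am, 10:00 am–10:30 am.
Second set merges to 5:40 am–7:20 am, 8:20 am–9:00 am, 9:20 am–9:50 am.
3:30 am–6:10 am with B removed leaves 3:30 am–5:40 am.
7:30 am–8:10 am is untouched.
10:00 am–10:30 am is untouched.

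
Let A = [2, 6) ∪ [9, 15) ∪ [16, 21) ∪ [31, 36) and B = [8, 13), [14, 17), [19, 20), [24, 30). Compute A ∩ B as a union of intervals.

[9, 13) ∪ [14, 15) ∪ [16, 17) ∪ [19, 20)

[2, 6) meets no B interval.
[9, 15) ∩ B → [9, 13), [14, 15).
[16, 21) ∩ B → [16, 17), [19, 20).
[31, 36) meets no B interval.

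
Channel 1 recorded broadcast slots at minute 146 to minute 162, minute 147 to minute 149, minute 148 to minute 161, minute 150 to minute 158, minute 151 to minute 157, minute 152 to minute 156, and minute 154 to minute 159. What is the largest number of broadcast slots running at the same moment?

Sweep endpoints in order; track running count of active intervals.
Peak of 6 reached at minute 154.

6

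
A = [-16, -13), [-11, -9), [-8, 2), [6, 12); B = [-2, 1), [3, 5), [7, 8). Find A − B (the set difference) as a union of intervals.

[-16, -13) ∪ [-11, -9) ∪ [-8, -2) ∪ [1, 2) ∪ [6, 7) ∪ [8, 12)

[-16, -13): no B overlap → unchanged.
[-11, -9): no B overlap → unchanged.
[-8, 2) minus B → [-8, -2), [1, 2).
[6, 12) minus B → [6, 7), [8, 12).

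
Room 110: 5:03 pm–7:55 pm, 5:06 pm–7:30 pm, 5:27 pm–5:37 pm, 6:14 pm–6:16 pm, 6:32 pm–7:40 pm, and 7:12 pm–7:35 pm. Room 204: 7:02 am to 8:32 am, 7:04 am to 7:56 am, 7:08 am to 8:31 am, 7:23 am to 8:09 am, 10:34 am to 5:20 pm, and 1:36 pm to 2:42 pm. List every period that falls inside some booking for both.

5:03 pm–5:20 pm

A, merged: 5:03 pm–7:55 pm.
B, merged: 7:02 am–8:32 am, 10:34 am–5:20 pm.
5:03 pm–7:55 pm meets the second set on 5:03 pm–5:20 pm.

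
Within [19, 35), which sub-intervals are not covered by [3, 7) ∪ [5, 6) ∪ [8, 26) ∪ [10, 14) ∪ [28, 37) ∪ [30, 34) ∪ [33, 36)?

The merged coverage is [3, 7), [8, 26), [28, 37).
Complement within [19, 35): [26, 28).

[26, 28)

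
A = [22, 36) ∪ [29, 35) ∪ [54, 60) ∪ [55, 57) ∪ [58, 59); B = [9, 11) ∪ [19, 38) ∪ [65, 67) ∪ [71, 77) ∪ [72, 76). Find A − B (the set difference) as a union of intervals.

A, merged: [22, 36), [54, 60).
B, merged: [9, 11), [19, 38), [65, 67), [71, 77).
[22, 36) lies entirely inside B → drops out.
[54, 60) is untouched.

[54, 60)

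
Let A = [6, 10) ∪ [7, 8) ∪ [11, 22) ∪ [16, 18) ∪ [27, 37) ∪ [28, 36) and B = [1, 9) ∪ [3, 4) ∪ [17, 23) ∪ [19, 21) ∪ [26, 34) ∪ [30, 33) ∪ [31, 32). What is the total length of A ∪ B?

First set merges to [6, 10), [11, 22), [27, 37).
Second set merges to [1, 9), [17, 23), [26, 34).
A ∪ B = [1, 10), [11, 23), [26, 37).
Total: 9 + 12 + 11 = 32.

32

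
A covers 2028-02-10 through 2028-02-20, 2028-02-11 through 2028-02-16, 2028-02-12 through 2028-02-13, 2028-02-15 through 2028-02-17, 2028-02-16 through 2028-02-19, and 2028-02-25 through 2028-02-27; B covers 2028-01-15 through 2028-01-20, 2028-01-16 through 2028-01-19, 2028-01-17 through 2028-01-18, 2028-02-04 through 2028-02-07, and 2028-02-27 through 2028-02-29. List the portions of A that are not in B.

2028-02-10 through 2028-02-20, 2028-02-25 through 2028-02-26

A, merged: 2028-02-10 through 2028-02-20, 2028-02-25 through 2028-02-27.
B, merged: 2028-01-15 through 2028-01-20, 2028-02-04 through 2028-02-07, 2028-02-27 through 2028-02-29.
2028-02-10 through 2028-02-20: no B overlap → unchanged.
2028-02-25 through 2028-02-27 minus B → 2028-02-25 through 2028-02-26.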